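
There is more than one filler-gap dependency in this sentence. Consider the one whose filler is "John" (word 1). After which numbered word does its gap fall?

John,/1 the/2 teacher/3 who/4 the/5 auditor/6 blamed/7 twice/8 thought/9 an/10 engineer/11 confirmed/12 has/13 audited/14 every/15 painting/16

The displaced element is "John" (word 1).
It is linked across 2 clause boundaries (Ø → Ø).
It functions as the subject of "audited", so the gap sits immediately after word 12 ("confirmed").
Base order: The teacher who the auditor blamed twice thought an engineer confirmed John has audited every painting.

12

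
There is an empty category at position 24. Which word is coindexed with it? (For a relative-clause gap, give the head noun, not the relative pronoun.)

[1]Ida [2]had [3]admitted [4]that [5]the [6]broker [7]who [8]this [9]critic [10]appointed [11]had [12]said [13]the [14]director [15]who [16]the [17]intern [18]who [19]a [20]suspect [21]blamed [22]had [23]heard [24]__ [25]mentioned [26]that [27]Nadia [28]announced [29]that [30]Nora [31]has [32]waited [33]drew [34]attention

14

The gap at 24 is the subject of "mentioned", inside a relative clause.
The relative pronoun is "who" (word 15); it is bound by the head noun immediately before it.
Its filler is the head noun "director", at word 14.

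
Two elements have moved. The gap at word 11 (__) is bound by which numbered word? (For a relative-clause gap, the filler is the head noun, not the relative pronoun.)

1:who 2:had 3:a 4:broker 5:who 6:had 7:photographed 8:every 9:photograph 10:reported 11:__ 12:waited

1

The marked gap is the subject of "waited".
Its filler is the fronted wh-phrase "who", at word 1.
(The other dependency links word 4 to a gap after word 5.)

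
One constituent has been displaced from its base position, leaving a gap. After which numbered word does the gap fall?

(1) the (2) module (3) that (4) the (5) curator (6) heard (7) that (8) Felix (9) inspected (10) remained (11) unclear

9

The displaced element is "the module" (word 2).
It is linked across 1 clause boundary (that).
It functions as the direct object of "inspected", so the gap sits immediately after word 9 ("inspected").
Base order: The curator heard that Felix inspected the module.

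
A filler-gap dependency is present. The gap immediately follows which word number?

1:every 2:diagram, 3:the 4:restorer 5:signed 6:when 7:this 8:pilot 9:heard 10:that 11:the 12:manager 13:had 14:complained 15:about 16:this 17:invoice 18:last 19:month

The displaced element is "every diagram" (word 2).
It functions as the direct object of "signed", so the gap sits immediately after word 5 ("signed").
Base order: The restorer signed every diagram when this pilot heard that the manager had complained about this invoice last month.

5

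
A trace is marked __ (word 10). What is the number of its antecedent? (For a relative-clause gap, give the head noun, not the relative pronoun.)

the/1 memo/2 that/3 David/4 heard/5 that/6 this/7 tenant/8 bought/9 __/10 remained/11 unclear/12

2

The gap at 10 is the object of "bought", inside a relative clause.
The relative pronoun is "that" (word 3); it is bound by the head noun immediately before it.
Its filler is the head noun "memo", at word 2.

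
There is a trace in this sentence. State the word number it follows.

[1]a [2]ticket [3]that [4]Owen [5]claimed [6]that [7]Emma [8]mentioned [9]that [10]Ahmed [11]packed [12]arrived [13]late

11

The displaced element is "a ticket" (word 2).
It is linked across 2 clause boundaries (that → that).
It functions as the direct object of "packed", so the gap sits immediately after word 11 ("packed").
Base order: Owen claimed that Emma mentioned that Ahmed packed a ticket.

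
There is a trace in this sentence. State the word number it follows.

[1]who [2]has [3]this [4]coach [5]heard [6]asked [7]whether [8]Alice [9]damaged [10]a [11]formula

The displaced element is "who" (word 1).
It is linked across 1 clause boundary (Ø).
It functions as the subject of "asked", so the gap sits immediately after word 5 ("heard").
Base order: This coach has heard that who asked whether Alice damaged a formula.

5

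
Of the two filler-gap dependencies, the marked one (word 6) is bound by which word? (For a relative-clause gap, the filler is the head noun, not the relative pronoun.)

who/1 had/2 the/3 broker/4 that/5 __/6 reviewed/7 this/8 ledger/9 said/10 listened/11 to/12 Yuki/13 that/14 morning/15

4

The marked gap is inside the relative clause, the subject of "reviewed".
Its filler is the head noun "broker" (via "that"), at word 4.
(The other dependency links word 1 to a gap after word 10.)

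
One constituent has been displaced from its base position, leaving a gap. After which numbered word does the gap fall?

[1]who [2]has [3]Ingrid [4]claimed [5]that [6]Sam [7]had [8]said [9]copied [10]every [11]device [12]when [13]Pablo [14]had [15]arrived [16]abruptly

The displaced element is "who" (word 1).
It is linked across 2 clause boundaries (that → Ø).
It functions as the subject of "copied", so the gap sits immediately after word 8 ("said").
Base order: Ingrid has claimed that Sam had said who copied every device when Pablo had arrived abruptly.

8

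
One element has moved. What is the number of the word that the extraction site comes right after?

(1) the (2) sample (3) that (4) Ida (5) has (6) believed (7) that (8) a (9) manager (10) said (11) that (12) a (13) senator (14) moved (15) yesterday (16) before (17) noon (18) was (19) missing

The displaced element is "the sample" (word 2).
It is linked across 2 clause boundaries (that → that).
It functions as the direct object of "moved", so the gap sits immediately after word 14 ("moved").
Base order: Ida has believed that a manager said that a senator moved the sample yesterday before noon.

14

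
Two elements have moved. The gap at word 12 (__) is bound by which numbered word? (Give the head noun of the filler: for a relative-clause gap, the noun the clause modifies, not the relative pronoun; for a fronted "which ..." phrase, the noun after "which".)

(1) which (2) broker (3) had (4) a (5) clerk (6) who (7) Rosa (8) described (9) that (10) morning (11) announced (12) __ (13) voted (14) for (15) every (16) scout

The marked gap is the subject of "voted".
Its filler is the fronted wh-phrase "which broker", at word 2.
(The other dependency links word 5 to a gap after word 8.)

2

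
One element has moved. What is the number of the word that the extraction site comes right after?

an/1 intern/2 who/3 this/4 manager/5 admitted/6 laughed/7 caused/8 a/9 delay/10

6

The displaced element is "an intern" (word 2).
It is linked across 1 clause boundary (Ø).
It functions as the subject of "laughed", so the gap sits immediately after word 6 ("admitted").
Base order: This manager admitted that an intern laughed.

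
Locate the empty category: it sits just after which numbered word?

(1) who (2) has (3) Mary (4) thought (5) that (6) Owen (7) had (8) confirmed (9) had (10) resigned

The displaced element is "who" (word 1).
It is linked across 2 clause boundaries (that → Ø).
It functions as the subject of "resigned", so the gap sits immediately after word 8 ("confirmed").
Base order: Mary has thought that Owen had confirmed that who had resigned.

8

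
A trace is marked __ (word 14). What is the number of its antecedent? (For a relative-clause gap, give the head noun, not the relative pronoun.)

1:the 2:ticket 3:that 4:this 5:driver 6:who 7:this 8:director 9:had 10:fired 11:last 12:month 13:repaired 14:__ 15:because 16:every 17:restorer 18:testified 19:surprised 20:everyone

The gap at 14 is the object of "repaired", inside a relative clause.
The relative pronoun is "that" (word 3); it is bound by the head noun immediately before it.
Its filler is the head noun "ticket", at word 2.

2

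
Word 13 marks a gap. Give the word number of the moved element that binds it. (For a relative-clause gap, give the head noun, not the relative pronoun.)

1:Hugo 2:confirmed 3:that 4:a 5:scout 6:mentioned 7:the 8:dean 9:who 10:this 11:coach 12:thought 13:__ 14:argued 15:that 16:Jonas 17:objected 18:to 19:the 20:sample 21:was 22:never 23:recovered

8

The gap at 13 is the subject of "argued", inside a relative clause.
The relative pronoun is "who" (word 9); it is bound by the head noun immediately before it.
Its filler is the head noun "dean", at word 8.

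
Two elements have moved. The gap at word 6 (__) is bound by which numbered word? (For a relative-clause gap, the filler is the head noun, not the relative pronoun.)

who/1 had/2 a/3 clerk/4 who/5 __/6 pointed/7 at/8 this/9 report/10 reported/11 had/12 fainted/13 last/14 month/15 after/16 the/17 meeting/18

4

The marked gap is inside the relative clause, the subject of "pointed".
Its filler is the head noun "clerk" (via "who"), at word 4.
(The other dependency links word 1 to a gap after word 11.)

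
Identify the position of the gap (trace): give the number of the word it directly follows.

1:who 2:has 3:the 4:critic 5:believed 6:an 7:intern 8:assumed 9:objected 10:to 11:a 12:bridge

The displaced element is "who" (word 1).
It is linked across 2 clause boundaries (Ø → Ø).
It functions as the subject of "objected", so the gap sits immediately after word 8 ("assumed").
Base order: The critic has believed an intern assumed that who objected to a bridge.

8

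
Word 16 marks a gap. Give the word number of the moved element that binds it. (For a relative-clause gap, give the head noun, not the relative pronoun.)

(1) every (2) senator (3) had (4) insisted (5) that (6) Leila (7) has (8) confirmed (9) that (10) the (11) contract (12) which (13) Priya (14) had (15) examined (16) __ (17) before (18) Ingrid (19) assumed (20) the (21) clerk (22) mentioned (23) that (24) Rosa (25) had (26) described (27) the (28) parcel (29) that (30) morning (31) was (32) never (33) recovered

The gap at 16 is the object of "examined", inside a relative clause.
The relative pronoun is "which" (word 12); it is bound by the head noun immediately before it.
Its filler is the head noun "contract", at word 11.

11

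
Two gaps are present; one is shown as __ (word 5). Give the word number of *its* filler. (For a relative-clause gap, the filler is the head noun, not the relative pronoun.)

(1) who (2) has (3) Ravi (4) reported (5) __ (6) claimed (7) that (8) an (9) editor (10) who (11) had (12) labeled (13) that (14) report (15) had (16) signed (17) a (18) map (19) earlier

The marked gap is the subject of "claimed".
Its filler is the fronted wh-phrase "who", at word 1.
(The other dependency links word 9 to a gap after word 10.)

1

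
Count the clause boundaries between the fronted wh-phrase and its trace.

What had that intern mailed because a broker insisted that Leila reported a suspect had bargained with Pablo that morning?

"what" originates inside the matrix clause — no clause boundary is crossed.

0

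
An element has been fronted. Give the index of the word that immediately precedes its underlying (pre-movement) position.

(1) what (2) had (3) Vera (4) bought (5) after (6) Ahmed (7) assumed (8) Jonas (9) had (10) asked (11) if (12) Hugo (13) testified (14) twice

The displaced element is "what" (word 1).
It functions as the direct object of "bought", so the gap sits immediately after word 4 ("bought").
Base order: Vera had bought what after Ahmed assumed Jonas had asked if Hugo testified twice.

4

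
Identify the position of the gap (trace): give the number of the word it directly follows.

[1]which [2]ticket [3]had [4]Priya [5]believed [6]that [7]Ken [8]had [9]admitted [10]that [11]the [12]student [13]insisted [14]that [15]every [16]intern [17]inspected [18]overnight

17

The displaced element is "which ticket" (word 2).
It is linked across 3 clause boundaries (that → that → that).
It functions as the direct object of "inspected", so the gap sits immediately after word 17 ("inspected").
Base order: Priya had believed that Ken had admitted that the student insisted that every intern inspected which ticket overnight.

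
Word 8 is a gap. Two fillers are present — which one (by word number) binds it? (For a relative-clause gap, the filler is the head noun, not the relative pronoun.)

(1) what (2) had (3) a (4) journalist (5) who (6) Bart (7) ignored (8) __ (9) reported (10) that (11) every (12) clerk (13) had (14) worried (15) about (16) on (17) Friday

The marked gap is inside the relative clause, the direct object of "ignored".
Its filler is the head noun "journalist" (via "who"), at word 4.
(The other dependency links word 1 to a gap after word 15.)

4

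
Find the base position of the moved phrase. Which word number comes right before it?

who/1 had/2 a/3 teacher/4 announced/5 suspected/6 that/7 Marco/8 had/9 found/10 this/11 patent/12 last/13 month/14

5

The displaced element is "who" (word 1).
It is linked across 1 clause boundary (Ø).
It functions as the subject of "suspected", so the gap sits immediately after word 5 ("announced").
Base order: A teacher had announced who suspected that Marco had found this patent last month.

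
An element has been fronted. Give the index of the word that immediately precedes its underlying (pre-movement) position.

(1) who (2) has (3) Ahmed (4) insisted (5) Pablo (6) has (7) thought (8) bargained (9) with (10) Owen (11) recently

The displaced element is "who" (word 1).
It is linked across 2 clause boundaries (Ø → Ø).
It functions as the subject of "bargained", so the gap sits immediately after word 7 ("thought").
Base order: Ahmed has insisted Pablo has thought that who bargained with Owen recently.

7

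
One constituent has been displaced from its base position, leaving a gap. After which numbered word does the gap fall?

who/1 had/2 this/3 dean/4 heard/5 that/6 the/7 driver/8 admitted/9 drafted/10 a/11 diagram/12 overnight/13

The displaced element is "who" (word 1).
It is linked across 2 clause boundaries (that → Ø).
It functions as the subject of "drafted", so the gap sits immediately after word 9 ("admitted").
Base order: This dean had heard that the driver admitted who drafted a diagram overnight.

9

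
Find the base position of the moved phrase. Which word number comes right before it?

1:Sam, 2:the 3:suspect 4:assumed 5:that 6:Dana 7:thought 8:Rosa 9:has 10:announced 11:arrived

The displaced element is "Sam" (word 1).
It is linked across 3 clause boundaries (that → Ø → Ø).
It functions as the subject of "arrived", so the gap sits immediately after word 10 ("announced").
Base order: The suspect assumed that Dana thought Rosa has announced that Sam arrived.

10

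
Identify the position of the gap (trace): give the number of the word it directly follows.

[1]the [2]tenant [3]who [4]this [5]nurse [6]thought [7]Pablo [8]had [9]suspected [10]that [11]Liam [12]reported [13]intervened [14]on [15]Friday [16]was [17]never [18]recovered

12

The displaced element is "the tenant" (word 2).
It is linked across 3 clause boundaries (Ø → that → Ø).
It functions as the subject of "intervened", so the gap sits immediately after word 12 ("reported").
Base order: This nurse thought Pablo had suspected that Liam reported the tenant intervened on Friday.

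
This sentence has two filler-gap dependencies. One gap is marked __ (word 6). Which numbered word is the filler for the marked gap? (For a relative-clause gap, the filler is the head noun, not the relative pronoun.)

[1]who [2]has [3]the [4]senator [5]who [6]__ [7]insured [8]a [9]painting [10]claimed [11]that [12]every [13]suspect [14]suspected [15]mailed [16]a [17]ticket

4

The marked gap is inside the relative clause, the subject of "insured".
Its filler is the head noun "senator" (via "who"), at word 4.
(The other dependency links word 1 to a gap after word 14.)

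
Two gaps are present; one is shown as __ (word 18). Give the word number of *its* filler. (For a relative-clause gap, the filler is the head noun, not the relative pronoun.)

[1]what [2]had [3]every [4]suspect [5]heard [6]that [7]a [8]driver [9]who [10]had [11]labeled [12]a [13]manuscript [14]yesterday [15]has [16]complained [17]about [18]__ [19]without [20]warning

The marked gap is the object of the preposition "about" of "complained".
Its filler is the fronted wh-phrase "what", at word 1.
(The other dependency links word 8 to a gap after word 9.)

1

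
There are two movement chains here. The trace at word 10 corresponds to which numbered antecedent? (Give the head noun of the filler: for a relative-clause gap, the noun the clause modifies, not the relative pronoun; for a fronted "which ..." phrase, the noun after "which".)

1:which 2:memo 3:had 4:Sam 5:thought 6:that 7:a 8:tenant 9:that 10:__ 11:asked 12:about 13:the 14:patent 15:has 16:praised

8

The marked gap is inside the relative clause, the subject of "asked".
Its filler is the head noun "tenant" (via "that"), at word 8.
(The other dependency links word 2 to a gap after word 16.)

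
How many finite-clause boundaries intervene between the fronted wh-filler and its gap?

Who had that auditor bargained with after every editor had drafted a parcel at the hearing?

"who" originates inside the matrix clause — no clause boundary is crossed.

0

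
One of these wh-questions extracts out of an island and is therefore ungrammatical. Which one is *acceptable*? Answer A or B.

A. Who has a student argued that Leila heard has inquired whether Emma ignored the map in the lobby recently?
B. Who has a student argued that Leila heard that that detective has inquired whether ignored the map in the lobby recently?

A

In B, the wh-phrase is extracted from inside a wh-island (introduced by "whether"), which blocks movement.
In A, the extraction path crosses only that-complement boundaries, which are transparent.
So A is grammatical.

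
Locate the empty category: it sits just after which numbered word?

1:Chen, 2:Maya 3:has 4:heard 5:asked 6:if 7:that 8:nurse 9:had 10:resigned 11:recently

4

The displaced element is "Chen" (word 1).
It is linked across 1 clause boundary (Ø).
It functions as the subject of "asked", so the gap sits immediately after word 4 ("heard").
Base order: Maya has heard Chen asked if that nurse had resigned recently.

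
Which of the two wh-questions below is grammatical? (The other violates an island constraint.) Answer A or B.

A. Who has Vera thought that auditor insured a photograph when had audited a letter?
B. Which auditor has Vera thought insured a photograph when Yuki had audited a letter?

B

In A, the wh-phrase is extracted from inside an adjunct island (introduced by "when"), which blocks movement.
In B, the extraction path crosses only that-complement boundaries, which are transparent.
So B is grammatical.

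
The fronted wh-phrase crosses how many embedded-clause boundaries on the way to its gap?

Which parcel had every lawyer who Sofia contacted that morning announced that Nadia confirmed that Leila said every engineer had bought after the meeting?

"which parcel" is extracted from the object of "bought".
Boundaries crossed, outermost first: [that], [that], [Ø] — 3 in total.

3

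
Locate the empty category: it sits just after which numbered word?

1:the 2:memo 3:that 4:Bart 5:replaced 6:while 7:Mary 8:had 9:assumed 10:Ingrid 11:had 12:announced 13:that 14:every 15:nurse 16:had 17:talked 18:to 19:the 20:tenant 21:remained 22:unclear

5

The displaced element is "the memo" (word 2).
It functions as the direct object of "replaced", so the gap sits immediately after word 5 ("replaced").
Base order: Bart replaced the memo while Mary had assumed Ingrid had announced that every nurse had talked to the tenant.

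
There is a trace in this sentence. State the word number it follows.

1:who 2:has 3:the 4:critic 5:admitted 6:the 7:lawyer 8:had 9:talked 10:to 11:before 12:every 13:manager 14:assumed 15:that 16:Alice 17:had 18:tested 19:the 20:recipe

The displaced element is "who" (word 1).
It is linked across 1 clause boundary (Ø).
It functions as the object of the preposition "to" of "talked", so the gap sits immediately after word 10 ("to").
Base order: The critic has admitted the lawyer had talked to who before every manager assumed that Alice had tested the recipe.

10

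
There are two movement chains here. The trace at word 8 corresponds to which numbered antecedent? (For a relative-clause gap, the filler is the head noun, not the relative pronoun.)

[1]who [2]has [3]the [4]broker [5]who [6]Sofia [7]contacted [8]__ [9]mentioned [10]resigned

4

The marked gap is inside the relative clause, the direct object of "contacted".
Its filler is the head noun "broker" (via "who"), at word 4.
(The other dependency links word 1 to a gap after word 9.)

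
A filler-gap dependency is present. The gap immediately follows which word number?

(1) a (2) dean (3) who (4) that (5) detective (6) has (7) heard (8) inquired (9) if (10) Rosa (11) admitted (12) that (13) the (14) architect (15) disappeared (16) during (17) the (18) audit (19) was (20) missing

7

The displaced element is "a dean" (word 2).
It is linked across 1 clause boundary (Ø).
It functions as the subject of "inquired", so the gap sits immediately after word 7 ("heard").
Base order: That detective has heard that a dean inquired if Rosa admitted that the architect disappeared during the audit.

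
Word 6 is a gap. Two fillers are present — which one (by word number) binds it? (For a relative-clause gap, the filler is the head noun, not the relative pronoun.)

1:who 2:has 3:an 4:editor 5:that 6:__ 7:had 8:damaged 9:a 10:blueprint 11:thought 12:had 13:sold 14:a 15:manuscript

The marked gap is inside the relative clause, the subject of "damaged".
Its filler is the head noun "editor" (via "that"), at word 4.
(The other dependency links word 1 to a gap after word 11.)

4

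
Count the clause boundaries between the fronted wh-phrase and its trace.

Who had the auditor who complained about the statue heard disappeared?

1

"who" is extracted from the subject of "disappeared".
Boundaries crossed, outermost first: [Ø] — 1 in total.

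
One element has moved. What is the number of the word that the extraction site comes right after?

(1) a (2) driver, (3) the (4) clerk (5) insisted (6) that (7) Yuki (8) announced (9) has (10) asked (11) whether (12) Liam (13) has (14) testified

8

The displaced element is "a driver" (word 2).
It is linked across 2 clause boundaries (that → Ø).
It functions as the subject of "asked", so the gap sits immediately after word 8 ("announced").
Base order: The clerk insisted that Yuki announced a driver has asked whether Liam has testified.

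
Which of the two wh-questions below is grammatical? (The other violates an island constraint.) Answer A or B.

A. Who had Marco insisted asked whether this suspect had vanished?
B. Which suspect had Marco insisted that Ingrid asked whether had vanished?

A

In B, the wh-phrase is extracted from inside a wh-island (introduced by "whether"), which blocks movement.
In A, the extraction path crosses only that-complement boundaries, which are transparent.
So A is grammatical.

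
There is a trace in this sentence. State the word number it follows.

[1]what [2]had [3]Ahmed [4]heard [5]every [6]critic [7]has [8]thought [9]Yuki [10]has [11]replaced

The displaced element is "what" (word 1).
It is linked across 2 clause boundaries (Ø → Ø).
It functions as the direct object of "replaced", so the gap sits immediately after word 11 ("replaced").
Base order: Ahmed had heard every critic has thought Yuki has replaced what.

11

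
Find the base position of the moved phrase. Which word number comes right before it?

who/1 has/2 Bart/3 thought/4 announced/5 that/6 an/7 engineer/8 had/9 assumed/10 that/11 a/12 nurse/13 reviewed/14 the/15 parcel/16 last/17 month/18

4

The displaced element is "who" (word 1).
It is linked across 1 clause boundary (Ø).
It functions as the subject of "announced", so the gap sits immediately after word 4 ("thought").
Base order: Bart has thought that who announced that an engineer had assumed that a nurse reviewed the parcel last month.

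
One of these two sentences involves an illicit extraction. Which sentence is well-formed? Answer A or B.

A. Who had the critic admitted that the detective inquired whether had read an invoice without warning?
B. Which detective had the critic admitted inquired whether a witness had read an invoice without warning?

In A, the wh-phrase is extracted from inside a wh-island (introduced by "whether"), which blocks movement.
In B, the extraction path crosses only that-complement boundaries, which are transparent.
So B is grammatical.

B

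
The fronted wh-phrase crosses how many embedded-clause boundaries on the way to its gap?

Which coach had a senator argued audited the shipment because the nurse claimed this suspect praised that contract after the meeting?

1

"which coach" is extracted from the subject of "audited".
Boundaries crossed, outermost first: [Ø] — 1 in total.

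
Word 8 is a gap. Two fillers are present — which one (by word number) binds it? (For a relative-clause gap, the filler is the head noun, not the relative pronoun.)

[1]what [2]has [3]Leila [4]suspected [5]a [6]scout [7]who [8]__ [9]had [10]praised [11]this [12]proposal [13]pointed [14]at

6

The marked gap is inside the relative clause, the subject of "praised".
Its filler is the head noun "scout" (via "who"), at word 6.
(The other dependency links word 1 to a gap after word 14.)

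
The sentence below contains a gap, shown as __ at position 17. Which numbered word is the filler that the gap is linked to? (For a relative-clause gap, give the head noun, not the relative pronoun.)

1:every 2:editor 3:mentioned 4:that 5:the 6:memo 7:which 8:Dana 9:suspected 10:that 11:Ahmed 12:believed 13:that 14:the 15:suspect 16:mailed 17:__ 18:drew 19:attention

6

The gap at 17 is the object of "mailed", inside a relative clause.
The relative pronoun is "which" (word 7); it is bound by the head noun immediately before it.
Its filler is the head noun "memo", at word 6.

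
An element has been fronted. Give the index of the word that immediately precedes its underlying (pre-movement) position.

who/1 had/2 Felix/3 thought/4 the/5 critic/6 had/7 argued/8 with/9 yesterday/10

9

The displaced element is "who" (word 1).
It is linked across 1 clause boundary (Ø).
It functions as the object of the preposition "with" of "argued", so the gap sits immediately after word 9 ("with").
Base order: Felix had thought the critic had argued with who yesterday.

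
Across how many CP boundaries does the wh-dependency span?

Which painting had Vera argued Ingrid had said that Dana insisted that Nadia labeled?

3

"which painting" is extracted from the object of "labeled".
Boundaries crossed, outermost first: [Ø], [that], [that] — 3 in total.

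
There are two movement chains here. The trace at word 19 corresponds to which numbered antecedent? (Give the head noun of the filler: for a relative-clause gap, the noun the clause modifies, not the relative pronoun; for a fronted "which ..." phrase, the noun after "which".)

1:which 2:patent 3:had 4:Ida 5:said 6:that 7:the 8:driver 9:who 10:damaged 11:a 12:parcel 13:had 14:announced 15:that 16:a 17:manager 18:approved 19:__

The marked gap is the direct object of "approved".
Its filler is the fronted wh-phrase "which patent", at word 2.
(The other dependency links word 8 to a gap after word 9.)

2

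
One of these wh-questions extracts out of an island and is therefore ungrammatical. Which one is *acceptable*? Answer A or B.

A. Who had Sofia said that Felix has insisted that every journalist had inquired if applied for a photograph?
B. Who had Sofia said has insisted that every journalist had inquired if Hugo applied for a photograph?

B

In A, the wh-phrase is extracted from inside a wh-island (introduced by "if"), which blocks movement.
In B, the extraction path crosses only that-complement boundaries, which are transparent.
So B is grammatical.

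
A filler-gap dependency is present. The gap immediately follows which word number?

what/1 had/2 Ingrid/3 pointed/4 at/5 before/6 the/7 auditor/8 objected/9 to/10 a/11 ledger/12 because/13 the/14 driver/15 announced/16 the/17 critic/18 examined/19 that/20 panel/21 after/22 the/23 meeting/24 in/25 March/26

The displaced element is "what" (word 1).
It functions as the object of the preposition "at" of "pointed", so the gap sits immediately after word 5 ("at").
Base order: Ingrid had pointed at what before the auditor objected to a ledger because the driver announced the critic examined that panel after the meeting in March.

5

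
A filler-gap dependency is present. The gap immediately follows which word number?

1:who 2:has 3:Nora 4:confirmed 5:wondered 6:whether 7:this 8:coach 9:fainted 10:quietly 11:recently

The displaced element is "who" (word 1).
It is linked across 1 clause boundary (Ø).
It functions as the subject of "wondered", so the gap sits immediately after word 4 ("confirmed").
Base order: Nora has confirmed that who wondered whether this coach fainted quietly recently.

4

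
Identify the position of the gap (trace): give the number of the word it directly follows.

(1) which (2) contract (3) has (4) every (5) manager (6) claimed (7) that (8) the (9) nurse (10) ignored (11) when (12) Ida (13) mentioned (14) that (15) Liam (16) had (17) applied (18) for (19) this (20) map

10

The displaced element is "which contract" (word 2).
It is linked across 1 clause boundary (that).
It functions as the direct object of "ignored", so the gap sits immediately after word 10 ("ignored").
Base order: Every manager has claimed that the nurse ignored which contract when Ida mentioned that Liam had applied for this map.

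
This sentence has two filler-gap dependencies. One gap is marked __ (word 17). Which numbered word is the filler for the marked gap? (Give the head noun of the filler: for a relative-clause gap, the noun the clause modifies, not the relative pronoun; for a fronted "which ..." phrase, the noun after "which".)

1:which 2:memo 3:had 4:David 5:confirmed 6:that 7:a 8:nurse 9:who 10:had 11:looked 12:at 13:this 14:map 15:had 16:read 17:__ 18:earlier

The marked gap is the direct object of "read".
Its filler is the fronted wh-phrase "which memo", at word 2.
(The other dependency links word 8 to a gap after word 9.)

2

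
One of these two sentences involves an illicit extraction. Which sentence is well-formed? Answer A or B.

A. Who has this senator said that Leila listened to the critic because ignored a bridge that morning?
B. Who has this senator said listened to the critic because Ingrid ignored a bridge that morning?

In A, the wh-phrase is extracted from inside an adjunct island (introduced by "because"), which blocks movement.
In B, the extraction path crosses only that-complement boundaries, which are transparent.
So B is grammatical.

B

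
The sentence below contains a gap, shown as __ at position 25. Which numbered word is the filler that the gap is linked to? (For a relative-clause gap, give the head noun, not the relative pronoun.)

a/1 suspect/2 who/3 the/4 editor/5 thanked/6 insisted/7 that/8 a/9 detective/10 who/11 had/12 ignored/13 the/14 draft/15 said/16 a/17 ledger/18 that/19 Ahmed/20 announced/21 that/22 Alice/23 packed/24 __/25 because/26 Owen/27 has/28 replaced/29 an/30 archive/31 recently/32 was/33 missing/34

18

The gap at 25 is the object of "packed", inside a relative clause.
The relative pronoun is "that" (word 19); it is bound by the head noun immediately before it.
Its filler is the head noun "ledger", at word 18.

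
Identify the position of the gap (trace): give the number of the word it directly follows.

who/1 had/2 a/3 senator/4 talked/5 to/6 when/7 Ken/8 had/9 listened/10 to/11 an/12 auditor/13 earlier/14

The displaced element is "who" (word 1).
It functions as the object of the preposition "to" of "talked", so the gap sits immediately after word 6 ("to").
Base order: A senator had talked to who when Ken had listened to an auditor earlier.

6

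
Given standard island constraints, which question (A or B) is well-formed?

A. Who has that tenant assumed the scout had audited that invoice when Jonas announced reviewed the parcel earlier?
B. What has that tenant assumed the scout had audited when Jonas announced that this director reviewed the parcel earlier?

In A, the wh-phrase is extracted from inside an adjunct island (introduced by "when"), which blocks movement.
In B, the extraction path crosses only that-complement boundaries, which are transparent.
So B is grammatical.

B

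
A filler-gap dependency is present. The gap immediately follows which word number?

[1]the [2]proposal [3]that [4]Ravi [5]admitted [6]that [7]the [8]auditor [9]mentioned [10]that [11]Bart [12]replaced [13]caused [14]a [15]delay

The displaced element is "the proposal" (word 2).
It is linked across 2 clause boundaries (that → that).
It functions as the direct object of "replaced", so the gap sits immediately after word 12 ("replaced").
Base order: Ravi admitted that the auditor mentioned that Bart replaced the proposal.

12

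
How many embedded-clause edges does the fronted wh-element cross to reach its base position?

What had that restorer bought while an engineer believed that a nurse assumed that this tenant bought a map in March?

"what" originates inside the matrix clause — no clause boundary is crossed.

0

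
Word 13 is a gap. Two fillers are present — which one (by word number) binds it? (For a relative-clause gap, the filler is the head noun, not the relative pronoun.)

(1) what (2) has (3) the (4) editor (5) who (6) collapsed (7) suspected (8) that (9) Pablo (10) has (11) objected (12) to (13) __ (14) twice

The marked gap is the object of the preposition "to" of "objected".
Its filler is the fronted wh-phrase "what", at word 1.
(The other dependency links word 4 to a gap after word 5.)

1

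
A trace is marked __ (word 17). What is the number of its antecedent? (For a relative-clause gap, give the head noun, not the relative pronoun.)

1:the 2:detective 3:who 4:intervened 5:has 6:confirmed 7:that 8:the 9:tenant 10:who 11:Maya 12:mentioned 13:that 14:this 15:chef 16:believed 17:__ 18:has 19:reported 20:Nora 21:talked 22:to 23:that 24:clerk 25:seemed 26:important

9

The gap at 17 is the subject of "reported", inside a relative clause.
The relative pronoun is "who" (word 10); it is bound by the head noun immediately before it.
Its filler is the head noun "tenant", at word 9.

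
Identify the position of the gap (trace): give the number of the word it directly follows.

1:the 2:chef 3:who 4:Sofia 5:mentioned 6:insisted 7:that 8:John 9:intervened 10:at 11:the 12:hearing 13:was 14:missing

The displaced element is "the chef" (word 2).
It is linked across 1 clause boundary (Ø).
It functions as the subject of "insisted", so the gap sits immediately after word 5 ("mentioned").
Base order: Sofia mentioned that the chef insisted that John intervened at the hearing.

5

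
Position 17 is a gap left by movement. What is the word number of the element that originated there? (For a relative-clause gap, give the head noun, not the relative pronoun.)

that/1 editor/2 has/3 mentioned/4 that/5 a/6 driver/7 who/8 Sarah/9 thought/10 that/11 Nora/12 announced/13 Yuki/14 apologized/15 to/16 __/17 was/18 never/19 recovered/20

The gap at 17 is the prepositional object of "apologized", inside a relative clause.
The relative pronoun is "who" (word 8); it is bound by the head noun immediately before it.
Its filler is the head noun "driver", at word 7.

7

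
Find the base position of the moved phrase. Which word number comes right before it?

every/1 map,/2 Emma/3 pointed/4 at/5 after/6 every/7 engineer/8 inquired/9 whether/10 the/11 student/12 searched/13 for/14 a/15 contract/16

5

The displaced element is "every map" (word 2).
It functions as the object of the preposition "at" of "pointed", so the gap sits immediately after word 5 ("at").
Base order: Emma pointed at every map after every engineer inquired whether the student searched for a contract.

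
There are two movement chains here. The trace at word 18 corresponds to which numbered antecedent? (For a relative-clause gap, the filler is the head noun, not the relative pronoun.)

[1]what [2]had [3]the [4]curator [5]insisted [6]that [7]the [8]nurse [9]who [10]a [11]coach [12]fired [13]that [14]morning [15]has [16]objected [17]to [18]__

The marked gap is the object of the preposition "to" of "objected".
Its filler is the fronted wh-phrase "what", at word 1.
(The other dependency links word 8 to a gap after word 12.)

1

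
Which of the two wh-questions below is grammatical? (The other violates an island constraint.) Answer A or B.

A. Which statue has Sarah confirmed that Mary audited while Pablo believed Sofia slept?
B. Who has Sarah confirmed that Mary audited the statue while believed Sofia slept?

A

In B, the wh-phrase is extracted from inside an adjunct island (introduced by "while"), which blocks movement.
In A, the extraction path crosses only that-complement boundaries, which are transparent.
So A is grammatical.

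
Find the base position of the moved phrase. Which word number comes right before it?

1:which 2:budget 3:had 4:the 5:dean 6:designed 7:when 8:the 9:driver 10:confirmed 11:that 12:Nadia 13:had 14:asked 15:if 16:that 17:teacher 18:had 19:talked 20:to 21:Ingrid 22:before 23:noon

The displaced element is "which budget" (word 2).
It functions as the direct object of "designed", so the gap sits immediately after word 6 ("designed").
Base order: The dean had designed which budget when the driver confirmed that Nadia had asked if that teacher had talked to Ingrid before noon.

6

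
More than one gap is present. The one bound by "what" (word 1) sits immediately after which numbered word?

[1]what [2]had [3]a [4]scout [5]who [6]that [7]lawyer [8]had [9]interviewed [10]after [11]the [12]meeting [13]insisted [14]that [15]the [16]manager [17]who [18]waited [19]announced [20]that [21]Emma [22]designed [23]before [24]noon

The displaced element is "what" (word 1).
It is linked across 2 clause boundaries (that → that).
It functions as the direct object of "designed", so the gap sits immediately after word 22 ("designed").
Base order: A scout who that lawyer had interviewed after the meeting had insisted that the manager who waited announced that Emma designed what before noon.

22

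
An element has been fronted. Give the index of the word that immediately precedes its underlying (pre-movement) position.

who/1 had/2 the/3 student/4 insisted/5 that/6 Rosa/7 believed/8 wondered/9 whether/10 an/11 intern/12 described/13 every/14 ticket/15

8

The displaced element is "who" (word 1).
It is linked across 2 clause boundaries (that → Ø).
It functions as the subject of "wondered", so the gap sits immediately after word 8 ("believed").
Base order: The student had insisted that Rosa believed that who wondered whether an intern described every ticket.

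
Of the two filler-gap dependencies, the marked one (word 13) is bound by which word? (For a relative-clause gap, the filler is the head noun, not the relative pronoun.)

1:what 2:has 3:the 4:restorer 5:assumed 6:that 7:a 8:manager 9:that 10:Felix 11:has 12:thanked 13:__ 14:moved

8

The marked gap is inside the relative clause, the direct object of "thanked".
Its filler is the head noun "manager" (via "that"), at word 8.
(The other dependency links word 1 to a gap after word 14.)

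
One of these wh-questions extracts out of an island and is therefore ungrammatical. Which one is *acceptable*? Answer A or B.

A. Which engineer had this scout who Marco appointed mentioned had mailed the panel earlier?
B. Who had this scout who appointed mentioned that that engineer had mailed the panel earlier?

A

In B, the wh-phrase is extracted from inside a complex-NP island (relative clause) (introduced by "who"), which blocks movement.
In A, the extraction path crosses only that-complement boundaries, which are transparent.
So A is grammatical.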